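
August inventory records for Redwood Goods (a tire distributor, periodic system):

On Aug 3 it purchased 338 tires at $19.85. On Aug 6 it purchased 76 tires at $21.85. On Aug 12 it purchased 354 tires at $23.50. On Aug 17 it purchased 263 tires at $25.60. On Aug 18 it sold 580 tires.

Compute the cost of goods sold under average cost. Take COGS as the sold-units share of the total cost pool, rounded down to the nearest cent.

Aug 18, sell 580: 580/1031 × $23,421.70 → $13,176.12
Ending inventory (cost pool remaining) = $10,245.58
Check: goods available $23,421.70 = COGS $13,176.12 + ending $10,245.58

COGS = $13,176.12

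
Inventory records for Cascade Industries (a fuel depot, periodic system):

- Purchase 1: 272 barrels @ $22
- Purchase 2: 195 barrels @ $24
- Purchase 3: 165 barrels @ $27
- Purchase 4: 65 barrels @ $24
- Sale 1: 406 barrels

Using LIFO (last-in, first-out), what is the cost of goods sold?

Sale 1 (406) [LIFO — newest first]: 65 @ $24 + 165 @ $27 + 176 @ $24 = $10,239
Ending inventory: 272 @ $22 + 19 @ $24 = $6,440

COGS = $10,239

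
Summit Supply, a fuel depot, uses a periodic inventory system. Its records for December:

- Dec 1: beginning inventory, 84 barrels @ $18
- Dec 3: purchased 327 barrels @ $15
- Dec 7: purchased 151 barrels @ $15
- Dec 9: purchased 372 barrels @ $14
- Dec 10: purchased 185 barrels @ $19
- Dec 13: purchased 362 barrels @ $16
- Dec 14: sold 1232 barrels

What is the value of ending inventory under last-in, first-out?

Ending inventory = $3,987

Dec 14, 1232 sold [LIFO — newest first]: 362 @ $16 + 185 @ $19 + 372 @ $14 + 151 @ $15 + 162 @ $15 = $19,210
Ending inventory: 84 @ $18 + 165 @ $15 = $3,987
Check: goods available $23,197 = COGS $19,210 + ending $3,987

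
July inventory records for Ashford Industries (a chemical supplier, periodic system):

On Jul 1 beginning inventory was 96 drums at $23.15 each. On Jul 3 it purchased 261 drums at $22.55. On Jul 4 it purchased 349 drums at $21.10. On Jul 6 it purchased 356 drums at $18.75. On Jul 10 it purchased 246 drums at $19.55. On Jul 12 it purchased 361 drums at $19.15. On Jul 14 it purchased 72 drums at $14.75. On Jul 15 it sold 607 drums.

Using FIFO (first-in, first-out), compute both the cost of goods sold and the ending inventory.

Jul 15, 607 sold [FIFO — oldest first]: 96 @ $23.15 + 261 @ $22.55 + 250 @ $21.10 = $13,382.95
Ending inventory: 99 @ $21.10 + 356 @ $18.75 + 246 @ $19.55 + 361 @ $19.15 + 72 @ $14.75 = $21,548.35
Check: goods available $34,931.30 = COGS $13,382.95 + ending $21,548.35

COGS = $13,382.95; ending inventory = $21,548.35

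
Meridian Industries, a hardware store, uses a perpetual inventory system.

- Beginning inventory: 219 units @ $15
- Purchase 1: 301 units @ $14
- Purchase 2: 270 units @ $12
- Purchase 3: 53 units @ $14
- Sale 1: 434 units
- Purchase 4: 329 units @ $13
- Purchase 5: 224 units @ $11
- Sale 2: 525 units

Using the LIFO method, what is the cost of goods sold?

Sale 1 (434) [LIFO — newest first]: 53 @ $14 + 270 @ $12 + 111 @ $14 = $5,536
Sale 2 (525) [LIFO — newest first]: 224 @ $11 + 301 @ $13 = $6,377
Total COGS = $5,536 + $6,377 = $11,913
Ending inventory: 219 @ $15 + 190 @ $14 + 28 @ $13 = $6,309

COGS = $11,913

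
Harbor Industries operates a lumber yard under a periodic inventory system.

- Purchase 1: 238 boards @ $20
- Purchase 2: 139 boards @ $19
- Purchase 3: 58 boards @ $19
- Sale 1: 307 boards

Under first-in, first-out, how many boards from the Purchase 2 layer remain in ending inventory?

70

Sale 1 (307) [FIFO — oldest first]: 238 @ $20 + 69 @ $19 = $6,071
Ending inventory: 70 @ $19 + 58 @ $19 = $2,432
Check: goods available $8,503 = COGS $6,071 + ending $2,432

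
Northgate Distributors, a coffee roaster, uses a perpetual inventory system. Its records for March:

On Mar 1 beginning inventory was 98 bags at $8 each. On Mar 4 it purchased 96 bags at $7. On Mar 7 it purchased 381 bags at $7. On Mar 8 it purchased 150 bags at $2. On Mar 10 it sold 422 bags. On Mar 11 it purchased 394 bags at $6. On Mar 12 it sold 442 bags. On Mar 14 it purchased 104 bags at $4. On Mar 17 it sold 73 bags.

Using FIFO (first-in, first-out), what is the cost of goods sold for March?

COGS = $5,695

Mar 10, 422 sold [FIFO — oldest first]: 98 @ $8 + 96 @ $7 + 228 @ $7 = $3,052
Mar 12, 442 sold [FIFO — oldest first]: 153 @ $7 + 150 @ $2 + 139 @ $6 = $2,205
Mar 17, 73 sold [FIFO — oldest first]: 73 @ $6 = $438
Total COGS = $3,052 + $2,205 + $438 = $5,695
Ending inventory: 182 @ $6 + 104 @ $4 = $1,508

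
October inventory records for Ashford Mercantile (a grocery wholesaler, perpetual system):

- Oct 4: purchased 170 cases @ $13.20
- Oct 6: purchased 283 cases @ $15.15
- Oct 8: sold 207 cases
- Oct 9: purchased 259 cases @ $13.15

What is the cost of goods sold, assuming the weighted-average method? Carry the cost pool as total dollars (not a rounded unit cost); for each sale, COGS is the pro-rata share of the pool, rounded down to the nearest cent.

After Oct 4: 170 on hand, pool $2,244.00 (≈ $13.2000 each)
After Oct 6: 453 on hand, pool $6,531.45 (≈ $14.4182 each)
Oct 8, sell 207: 207/453 × $6,531.45 → $2,984.56
After Oct 9: 505 on hand, pool $6,952.74 (≈ $13.7678 each)
Ending inventory (cost pool remaining) = $6,952.74

COGS = $2,984.56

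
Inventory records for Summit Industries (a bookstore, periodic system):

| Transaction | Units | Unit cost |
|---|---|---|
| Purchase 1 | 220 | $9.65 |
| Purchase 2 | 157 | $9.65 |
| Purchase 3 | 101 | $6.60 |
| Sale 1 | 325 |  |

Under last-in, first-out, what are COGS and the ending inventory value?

COGS = $2,828.20; ending inventory = $1,476.45

Sale 1 (325) [LIFO — newest first]: 101 @ $6.60 + 157 @ $9.65 + 67 @ $9.65 = $2,828.20
Ending inventory: 153 @ $9.65 = $1,476.45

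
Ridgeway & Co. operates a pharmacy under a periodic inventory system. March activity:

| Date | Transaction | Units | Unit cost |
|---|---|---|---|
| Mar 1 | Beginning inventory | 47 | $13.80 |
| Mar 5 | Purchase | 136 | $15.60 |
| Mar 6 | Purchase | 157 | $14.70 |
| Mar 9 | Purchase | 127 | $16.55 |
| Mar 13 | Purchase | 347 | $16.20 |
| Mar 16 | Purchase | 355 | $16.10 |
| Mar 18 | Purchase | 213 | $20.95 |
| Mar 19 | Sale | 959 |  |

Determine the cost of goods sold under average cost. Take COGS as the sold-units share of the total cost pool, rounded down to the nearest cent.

COGS = $15,945.76

Mar 19, sell 959: 959/1382 × $22,979.20 → $15,945.76
Ending inventory (cost pool remaining) = $7,033.44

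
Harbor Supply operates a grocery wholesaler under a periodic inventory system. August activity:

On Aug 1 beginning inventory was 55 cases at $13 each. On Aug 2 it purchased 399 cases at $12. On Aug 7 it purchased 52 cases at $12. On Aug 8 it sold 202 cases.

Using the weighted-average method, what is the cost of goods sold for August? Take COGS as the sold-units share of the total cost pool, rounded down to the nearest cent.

COGS = $2,445.95

Aug 8, sell 202: 202/506 × $6,127.00 → $2,445.95
Ending inventory (cost pool remaining) = $3,681.05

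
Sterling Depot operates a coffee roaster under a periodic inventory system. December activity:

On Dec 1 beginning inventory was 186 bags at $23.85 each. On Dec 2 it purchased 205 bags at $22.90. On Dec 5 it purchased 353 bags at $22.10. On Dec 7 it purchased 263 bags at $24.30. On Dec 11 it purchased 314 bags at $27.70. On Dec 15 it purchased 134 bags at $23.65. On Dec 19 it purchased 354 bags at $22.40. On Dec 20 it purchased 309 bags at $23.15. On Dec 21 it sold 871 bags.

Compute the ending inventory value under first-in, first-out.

Dec 21, 871 sold [FIFO — oldest first]: 186 @ $23.85 + 205 @ $22.90 + 353 @ $22.10 + 127 @ $24.30 = $20,018.00
Ending inventory: 136 @ $24.30 + 314 @ $27.70 + 134 @ $23.65 + 354 @ $22.40 + 309 @ $23.15 = $30,254.65

Ending inventory = $30,254.65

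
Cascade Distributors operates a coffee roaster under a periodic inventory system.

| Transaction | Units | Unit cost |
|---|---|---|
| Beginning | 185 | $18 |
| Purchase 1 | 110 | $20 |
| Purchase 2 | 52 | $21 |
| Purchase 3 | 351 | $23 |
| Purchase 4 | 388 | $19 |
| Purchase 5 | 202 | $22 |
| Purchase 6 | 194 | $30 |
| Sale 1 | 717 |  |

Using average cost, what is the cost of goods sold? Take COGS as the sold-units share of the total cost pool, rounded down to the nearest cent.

Sale 1, sell 717: 717/1482 × $32,331.00 → $15,641.92
Ending inventory (cost pool remaining) = $16,689.08

COGS = $15,641.92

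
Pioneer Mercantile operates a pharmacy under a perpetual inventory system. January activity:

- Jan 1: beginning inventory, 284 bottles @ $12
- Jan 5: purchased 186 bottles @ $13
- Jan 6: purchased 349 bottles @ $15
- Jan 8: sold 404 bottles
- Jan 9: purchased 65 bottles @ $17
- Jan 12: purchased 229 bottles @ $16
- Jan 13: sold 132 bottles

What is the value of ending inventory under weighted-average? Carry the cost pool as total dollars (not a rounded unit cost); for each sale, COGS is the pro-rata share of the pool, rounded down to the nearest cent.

After Jan 1: 284 on hand, pool $3,408.00 (≈ $12.0000 each)
After Jan 5: 470 on hand, pool $5,826.00 (≈ $12.3957 each)
After Jan 6: 819 on hand, pool $11,061.00 (≈ $13.5055 each)
Jan 8, sell 404: 404/819 × $11,061.00 → $5,456.21
After Jan 9: 480 on hand, pool $6,709.79 (≈ $13.9787 each)
After Jan 12: 709 on hand, pool $10,373.79 (≈ $14.6316 each)
Jan 13, sell 132: 132/709 × $10,373.79 → $1,931.36
Total COGS = $5,456.21 + $1,931.36 = $7,387.57
Ending inventory (cost pool remaining) = $8,442.43

Ending inventory = $8,442.43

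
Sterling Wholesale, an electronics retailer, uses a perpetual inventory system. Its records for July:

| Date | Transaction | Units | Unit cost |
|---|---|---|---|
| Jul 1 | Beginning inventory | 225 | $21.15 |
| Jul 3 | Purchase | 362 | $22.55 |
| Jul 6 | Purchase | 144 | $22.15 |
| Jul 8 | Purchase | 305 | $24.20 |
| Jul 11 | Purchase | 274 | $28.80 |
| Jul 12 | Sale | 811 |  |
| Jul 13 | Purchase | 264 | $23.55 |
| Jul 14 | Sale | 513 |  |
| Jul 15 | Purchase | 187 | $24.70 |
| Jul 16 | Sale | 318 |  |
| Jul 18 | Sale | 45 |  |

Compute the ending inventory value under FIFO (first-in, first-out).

Jul 12, 811 sold [FIFO — oldest first]: 225 @ $21.15 + 362 @ $22.55 + 144 @ $22.15 + 80 @ $24.20 = $18,047.45
Jul 14, 513 sold [FIFO — oldest first]: 225 @ $24.20 + 274 @ $28.80 + 14 @ $23.55 = $13,665.90
Jul 16, 318 sold [FIFO — oldest first]: 250 @ $23.55 + 68 @ $24.70 = $7,567.10
Jul 18, 45 sold [FIFO — oldest first]: 45 @ $24.70 = $1,111.50
Total COGS = $18,047.45 + $13,665.90 + $7,567.10 + $1,111.50 = $40,391.95
Ending inventory: 74 @ $24.70 = $1,827.80

Ending inventory = $1,827.80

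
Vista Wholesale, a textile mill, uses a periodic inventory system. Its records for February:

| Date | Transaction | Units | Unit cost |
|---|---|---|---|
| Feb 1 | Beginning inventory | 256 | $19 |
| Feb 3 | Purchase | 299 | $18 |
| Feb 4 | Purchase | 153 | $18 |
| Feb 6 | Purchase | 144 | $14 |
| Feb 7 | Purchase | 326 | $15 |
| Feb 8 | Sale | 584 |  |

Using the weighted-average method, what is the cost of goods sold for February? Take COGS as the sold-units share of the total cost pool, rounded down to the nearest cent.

COGS = $9,868.50

Feb 8, sell 584: 584/1178 × $19,906.00 → $9,868.50
Ending inventory (cost pool remaining) = $10,037.50
Check: goods available $19,906.00 = COGS $9,868.50 + ending $10,037.50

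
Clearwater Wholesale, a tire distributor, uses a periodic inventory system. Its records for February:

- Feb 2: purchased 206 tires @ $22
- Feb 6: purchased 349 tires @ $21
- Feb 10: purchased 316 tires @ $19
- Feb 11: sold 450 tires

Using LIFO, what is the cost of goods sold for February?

Feb 11, 450 sold [LIFO — newest first]: 316 @ $19 + 134 @ $21 = $8,818
Ending inventory: 206 @ $22 + 215 @ $21 = $9,047

COGS = $8,818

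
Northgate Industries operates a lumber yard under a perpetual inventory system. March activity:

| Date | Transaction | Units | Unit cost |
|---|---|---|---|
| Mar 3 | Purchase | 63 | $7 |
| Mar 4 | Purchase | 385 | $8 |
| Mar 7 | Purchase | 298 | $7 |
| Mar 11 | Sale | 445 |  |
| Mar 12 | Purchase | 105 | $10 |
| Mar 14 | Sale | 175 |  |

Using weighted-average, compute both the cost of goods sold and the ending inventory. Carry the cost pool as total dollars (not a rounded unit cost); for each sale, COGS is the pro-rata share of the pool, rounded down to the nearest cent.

COGS = $4,772.38; ending inventory = $1,884.62

After Mar 3: 63 on hand, pool $441.00 (≈ $7.0000 each)
After Mar 4: 448 on hand, pool $3,521.00 (≈ $7.8594 each)
After Mar 7: 746 on hand, pool $5,607.00 (≈ $7.5161 each)
Mar 11, sell 445: 445/746 × $5,607.00 → $3,344.65
After Mar 12: 406 on hand, pool $3,312.35 (≈ $8.1585 each)
Mar 14, sell 175: 175/406 × $3,312.35 → $1,427.73
Total COGS = $3,344.65 + $1,427.73 = $4,772.38
Ending inventory (cost pool remaining) = $1,884.62
Check: goods available $6,657.00 = COGS $4,772.38 + ending $1,884.62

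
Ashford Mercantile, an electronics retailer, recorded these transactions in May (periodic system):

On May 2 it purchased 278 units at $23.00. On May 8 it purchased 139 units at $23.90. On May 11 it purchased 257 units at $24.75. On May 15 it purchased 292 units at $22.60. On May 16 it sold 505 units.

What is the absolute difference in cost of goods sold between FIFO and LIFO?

$23.15

FIFO COGS: 278 @ $23.00 + 139 @ $23.90 + 88 @ $24.75 = $11,894.10
LIFO COGS: 292 @ $22.60 + 213 @ $24.75 = $11,870.95
Difference = |$11,894.10 − $11,870.95| = $23.15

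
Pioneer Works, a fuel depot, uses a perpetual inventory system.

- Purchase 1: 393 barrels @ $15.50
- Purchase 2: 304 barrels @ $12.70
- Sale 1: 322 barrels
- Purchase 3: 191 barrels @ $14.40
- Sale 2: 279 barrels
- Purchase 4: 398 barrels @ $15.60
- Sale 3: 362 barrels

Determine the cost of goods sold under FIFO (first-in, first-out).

COGS = $13,872.70

Sale 1 (322) [FIFO — oldest first]: 322 @ $15.50 = $4,991.00
Sale 2 (279) [FIFO — oldest first]: 71 @ $15.50 + 208 @ $12.70 = $3,742.10
Sale 3 (362) [FIFO — oldest first]: 96 @ $12.70 + 191 @ $14.40 + 75 @ $15.60 = $5,139.60
Total COGS = $4,991.00 + $3,742.10 + $5,139.60 = $13,872.70
Ending inventory: 323 @ $15.60 = $5,038.80
Check: goods available $18,911.50 = COGS $13,872.70 + ending $5,038.80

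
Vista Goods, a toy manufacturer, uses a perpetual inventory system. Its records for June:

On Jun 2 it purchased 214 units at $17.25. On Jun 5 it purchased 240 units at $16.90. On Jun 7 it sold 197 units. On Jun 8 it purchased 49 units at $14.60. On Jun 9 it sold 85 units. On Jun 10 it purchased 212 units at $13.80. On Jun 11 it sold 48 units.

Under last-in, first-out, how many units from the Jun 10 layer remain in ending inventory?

Jun 7, 197 sold [LIFO — newest first]: 197 @ $16.90 = $3,329.30
Jun 9, 85 sold [LIFO — newest first]: 49 @ $14.60 + 36 @ $16.90 = $1,323.80
Jun 11, 48 sold [LIFO — newest first]: 48 @ $13.80 = $662.40
Total COGS = $3,329.30 + $1,323.80 + $662.40 = $5,315.50
Ending inventory: 214 @ $17.25 + 7 @ $16.90 + 164 @ $13.80 = $6,073.00
Check: goods available $11,388.50 = COGS $5,315.50 + ending $6,073.00

164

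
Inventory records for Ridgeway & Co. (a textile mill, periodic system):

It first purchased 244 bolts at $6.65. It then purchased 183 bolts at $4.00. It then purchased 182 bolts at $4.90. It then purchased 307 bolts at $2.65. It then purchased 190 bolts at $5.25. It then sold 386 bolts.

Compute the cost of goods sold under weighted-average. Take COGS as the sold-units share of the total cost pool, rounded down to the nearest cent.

Sale 1, sell 386: 386/1106 × $5,057.45 → $1,765.07
Ending inventory (cost pool remaining) = $3,292.38

COGS = $1,765.07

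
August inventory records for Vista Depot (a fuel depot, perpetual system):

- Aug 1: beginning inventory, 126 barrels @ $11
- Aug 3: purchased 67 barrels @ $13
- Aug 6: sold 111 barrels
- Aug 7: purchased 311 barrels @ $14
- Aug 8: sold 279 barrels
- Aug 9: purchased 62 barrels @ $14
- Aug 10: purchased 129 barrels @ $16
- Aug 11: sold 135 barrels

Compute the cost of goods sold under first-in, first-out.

Aug 6, 111 sold [FIFO — oldest first]: 111 @ $11 = $1,221
Aug 8, 279 sold [FIFO — oldest first]: 15 @ $11 + 67 @ $13 + 197 @ $14 = $3,794
Aug 11, 135 sold [FIFO — oldest first]: 114 @ $14 + 21 @ $14 = $1,890
Total COGS = $1,221 + $3,794 + $1,890 = $6,905
Ending inventory: 41 @ $14 + 129 @ $16 = $2,638

COGS = $6,905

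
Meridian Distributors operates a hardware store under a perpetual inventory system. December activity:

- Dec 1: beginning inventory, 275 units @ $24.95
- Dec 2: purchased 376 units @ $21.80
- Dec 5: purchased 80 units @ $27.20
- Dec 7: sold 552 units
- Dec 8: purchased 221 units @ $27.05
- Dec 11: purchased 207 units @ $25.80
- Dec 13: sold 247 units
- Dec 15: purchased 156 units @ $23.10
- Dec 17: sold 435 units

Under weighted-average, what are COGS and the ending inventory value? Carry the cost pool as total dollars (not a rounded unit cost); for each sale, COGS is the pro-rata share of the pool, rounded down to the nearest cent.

COGS = $30,143.96; ending inventory = $2,012.34

After Dec 1: 275 on hand, pool $6,861.25 (≈ $24.9500 each)
After Dec 2: 651 on hand, pool $15,058.05 (≈ $23.1306 each)
After Dec 5: 731 on hand, pool $17,234.05 (≈ $23.5760 each)
Dec 7, sell 552: 552/731 × $17,234.05 → $13,013.94
After Dec 8: 400 on hand, pool $10,198.16 (≈ $25.4954 each)
After Dec 11: 607 on hand, pool $15,538.76 (≈ $25.5993 each)
Dec 13, sell 247: 247/607 × $15,538.76 → $6,323.02
After Dec 15: 516 on hand, pool $12,819.34 (≈ $24.8437 each)
Dec 17, sell 435: 435/516 × $12,819.34 → $10,807.00
Total COGS = $13,013.94 + $6,323.02 + $10,807.00 = $30,143.96
Ending inventory (cost pool remaining) = $2,012.34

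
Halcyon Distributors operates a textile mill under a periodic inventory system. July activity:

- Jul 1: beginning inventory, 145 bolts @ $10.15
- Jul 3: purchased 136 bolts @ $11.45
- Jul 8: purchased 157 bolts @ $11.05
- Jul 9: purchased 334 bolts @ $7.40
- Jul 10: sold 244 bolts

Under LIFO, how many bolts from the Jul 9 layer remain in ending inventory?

90

Jul 10, 244 sold [LIFO — newest first]: 244 @ $7.40 = $1,805.60
Ending inventory: 145 @ $10.15 + 136 @ $11.45 + 157 @ $11.05 + 90 @ $7.40 = $5,429.80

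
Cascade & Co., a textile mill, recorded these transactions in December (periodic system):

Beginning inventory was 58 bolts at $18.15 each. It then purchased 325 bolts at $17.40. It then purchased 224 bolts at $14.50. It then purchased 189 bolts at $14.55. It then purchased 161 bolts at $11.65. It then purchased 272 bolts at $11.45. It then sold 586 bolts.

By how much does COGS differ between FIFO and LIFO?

FIFO COGS: 58 @ $18.15 + 325 @ $17.40 + 203 @ $14.50 = $9,651.20
LIFO COGS: 272 @ $11.45 + 161 @ $11.65 + 153 @ $14.55 = $7,216.20
Difference = |$9,651.20 − $7,216.20| = $2,435.00

$2,435.00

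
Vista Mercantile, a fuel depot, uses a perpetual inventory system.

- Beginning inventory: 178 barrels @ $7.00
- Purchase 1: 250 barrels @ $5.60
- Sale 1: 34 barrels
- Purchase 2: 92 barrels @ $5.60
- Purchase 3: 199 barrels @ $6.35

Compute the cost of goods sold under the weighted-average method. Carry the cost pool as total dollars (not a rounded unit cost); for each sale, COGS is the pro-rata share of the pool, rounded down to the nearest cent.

COGS = $210.19

After Beginning: 178 on hand, pool $1,246.00 (≈ $7.0000 each)
After Purchase 1: 428 on hand, pool $2,646.00 (≈ $6.1822 each)
Sale 1, sell 34: 34/428 × $2,646.00 → $210.19
After Purchase 2: 486 on hand, pool $2,951.01 (≈ $6.0720 each)
After Purchase 3: 685 on hand, pool $4,214.66 (≈ $6.1528 each)
Ending inventory (cost pool remaining) = $4,214.66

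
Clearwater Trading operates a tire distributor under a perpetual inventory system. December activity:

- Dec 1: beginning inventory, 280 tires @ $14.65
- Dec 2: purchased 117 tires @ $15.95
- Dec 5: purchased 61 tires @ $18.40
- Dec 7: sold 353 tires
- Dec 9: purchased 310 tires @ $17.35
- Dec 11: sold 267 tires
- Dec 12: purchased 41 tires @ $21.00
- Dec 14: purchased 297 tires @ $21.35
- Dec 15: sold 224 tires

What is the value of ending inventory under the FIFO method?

Ending inventory = $5,593.70

Dec 7, 353 sold [FIFO — oldest first]: 280 @ $14.65 + 73 @ $15.95 = $5,266.35
Dec 11, 267 sold [FIFO — oldest first]: 44 @ $15.95 + 61 @ $18.40 + 162 @ $17.35 = $4,634.90
Dec 15, 224 sold [FIFO — oldest first]: 148 @ $17.35 + 41 @ $21.00 + 35 @ $21.35 = $4,176.05
Total COGS = $5,266.35 + $4,634.90 + $4,176.05 = $14,077.30
Ending inventory: 262 @ $21.35 = $5,593.70
Check: goods available $19,671.00 = COGS $14,077.30 + ending $5,593.70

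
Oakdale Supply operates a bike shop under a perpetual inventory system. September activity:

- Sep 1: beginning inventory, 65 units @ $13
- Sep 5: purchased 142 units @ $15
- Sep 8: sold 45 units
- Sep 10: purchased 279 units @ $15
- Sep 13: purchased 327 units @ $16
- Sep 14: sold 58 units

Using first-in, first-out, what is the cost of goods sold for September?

Sep 8, 45 sold [FIFO — oldest first]: 45 @ $13 = $585
Sep 14, 58 sold [FIFO — oldest first]: 20 @ $13 + 38 @ $15 = $830
Total COGS = $585 + $830 = $1,415
Ending inventory: 104 @ $15 + 279 @ $15 + 327 @ $16 = $10,977
Check: goods available $12,392 = COGS $1,415 + ending $10,977

COGS = $1,415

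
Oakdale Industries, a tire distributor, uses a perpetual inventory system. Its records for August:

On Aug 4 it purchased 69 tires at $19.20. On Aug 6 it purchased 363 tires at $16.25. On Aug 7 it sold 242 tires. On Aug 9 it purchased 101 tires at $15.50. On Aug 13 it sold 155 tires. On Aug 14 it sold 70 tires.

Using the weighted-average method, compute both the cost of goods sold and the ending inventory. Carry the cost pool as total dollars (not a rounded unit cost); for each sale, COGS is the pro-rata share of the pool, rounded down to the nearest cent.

COGS = $7,713.41; ending inventory = $1,075.64

After Aug 4: 69 on hand, pool $1,324.80 (≈ $19.2000 each)
After Aug 6: 432 on hand, pool $7,223.55 (≈ $16.7212 each)
Aug 7, sell 242: 242/432 × $7,223.55 → $4,046.52
After Aug 9: 291 on hand, pool $4,742.53 (≈ $16.2974 each)
Aug 13, sell 155: 155/291 × $4,742.53 → $2,526.08
Aug 14, sell 70: 70/136 × $2,216.45 → $1,140.81
Total COGS = $4,046.52 + $2,526.08 + $1,140.81 = $7,713.41
Ending inventory (cost pool remaining) = $1,075.64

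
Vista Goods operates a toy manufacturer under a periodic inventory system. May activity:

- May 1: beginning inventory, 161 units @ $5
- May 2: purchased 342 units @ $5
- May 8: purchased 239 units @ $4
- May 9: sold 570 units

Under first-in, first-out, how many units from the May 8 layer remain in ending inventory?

May 9, 570 sold [FIFO — oldest first]: 161 @ $5 + 342 @ $5 + 67 @ $4 = $2,783
Ending inventory: 172 @ $4 = $688

172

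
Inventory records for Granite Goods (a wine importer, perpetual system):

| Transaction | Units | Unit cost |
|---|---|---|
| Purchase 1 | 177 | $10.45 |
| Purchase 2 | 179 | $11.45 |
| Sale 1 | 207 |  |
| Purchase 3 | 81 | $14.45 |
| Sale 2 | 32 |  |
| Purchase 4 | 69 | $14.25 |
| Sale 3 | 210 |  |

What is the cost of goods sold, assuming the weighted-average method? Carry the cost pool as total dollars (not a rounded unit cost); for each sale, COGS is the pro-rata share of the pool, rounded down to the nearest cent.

After Purchase 1: 177 on hand, pool $1,849.65 (≈ $10.4500 each)
After Purchase 2: 356 on hand, pool $3,899.20 (≈ $10.9528 each)
Sale 1, sell 207: 207/356 × $3,899.20 → $2,267.23
After Purchase 3: 230 on hand, pool $2,802.42 (≈ $12.1844 each)
Sale 2, sell 32: 32/230 × $2,802.42 → $389.90
After Purchase 4: 267 on hand, pool $3,395.77 (≈ $12.7182 each)
Sale 3, sell 210: 210/267 × $3,395.77 → $2,670.83
Total COGS = $2,267.23 + $389.90 + $2,670.83 = $5,327.96
Ending inventory (cost pool remaining) = $724.94

COGS = $5,327.96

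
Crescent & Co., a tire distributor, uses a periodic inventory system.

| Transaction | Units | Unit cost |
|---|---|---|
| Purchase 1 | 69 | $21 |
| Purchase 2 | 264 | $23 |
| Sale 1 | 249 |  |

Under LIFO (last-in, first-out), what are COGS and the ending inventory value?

COGS = $5,727; ending inventory = $1,794

Sale 1 (249) [LIFO — newest first]: 249 @ $23 = $5,727
Ending inventory: 69 @ $21 + 15 @ $23 = $1,794
Check: goods available $7,521 = COGS $5,727 + ending $1,794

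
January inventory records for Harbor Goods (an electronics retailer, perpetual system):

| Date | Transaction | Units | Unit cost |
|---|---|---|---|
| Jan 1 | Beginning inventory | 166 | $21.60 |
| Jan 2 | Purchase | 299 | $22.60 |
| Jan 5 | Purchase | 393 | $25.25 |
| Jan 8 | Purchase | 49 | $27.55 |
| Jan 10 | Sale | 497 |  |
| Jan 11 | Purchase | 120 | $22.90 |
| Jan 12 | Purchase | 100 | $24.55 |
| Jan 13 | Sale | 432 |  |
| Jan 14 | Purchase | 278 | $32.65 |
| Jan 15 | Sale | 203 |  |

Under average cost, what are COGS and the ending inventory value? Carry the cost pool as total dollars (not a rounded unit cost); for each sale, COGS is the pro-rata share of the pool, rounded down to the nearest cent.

After Jan 1: 166 on hand, pool $3,585.60 (≈ $21.6000 each)
After Jan 2: 465 on hand, pool $10,343.00 (≈ $22.2430 each)
After Jan 5: 858 on hand, pool $20,266.25 (≈ $23.6203 each)
After Jan 8: 907 on hand, pool $21,616.20 (≈ $23.8326 each)
Jan 10, sell 497: 497/907 × $21,616.20 → $11,844.81
After Jan 11: 530 on hand, pool $12,519.39 (≈ $23.6215 each)
After Jan 12: 630 on hand, pool $14,974.39 (≈ $23.7689 each)
Jan 13, sell 432: 432/630 × $14,974.39 → $10,268.15
After Jan 14: 476 on hand, pool $13,782.94 (≈ $28.9558 each)
Jan 15, sell 203: 203/476 × $13,782.94 → $5,878.01
Total COGS = $11,844.81 + $10,268.15 + $5,878.01 = $27,990.97
Ending inventory (cost pool remaining) = $7,904.93
Check: goods available $35,895.90 = COGS $27,990.97 + ending $7,904.93

COGS = $27,990.97; ending inventory = $7,904.93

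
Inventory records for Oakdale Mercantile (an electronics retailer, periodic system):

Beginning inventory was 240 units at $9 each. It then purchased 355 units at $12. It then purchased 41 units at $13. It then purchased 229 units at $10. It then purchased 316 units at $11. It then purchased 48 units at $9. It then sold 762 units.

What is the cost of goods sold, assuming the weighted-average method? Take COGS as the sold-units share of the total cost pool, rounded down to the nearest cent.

COGS = $8,153.83

Sale 1, sell 762: 762/1229 × $13,151.00 → $8,153.83
Ending inventory (cost pool remaining) = $4,997.17
Check: goods available $13,151.00 = COGS $8,153.83 + ending $4,997.17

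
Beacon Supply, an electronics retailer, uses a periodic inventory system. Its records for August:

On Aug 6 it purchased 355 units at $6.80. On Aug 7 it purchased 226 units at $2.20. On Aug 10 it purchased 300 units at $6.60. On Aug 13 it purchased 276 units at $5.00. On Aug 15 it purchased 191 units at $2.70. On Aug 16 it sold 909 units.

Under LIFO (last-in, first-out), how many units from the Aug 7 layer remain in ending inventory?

Aug 16, 909 sold [LIFO — newest first]: 191 @ $2.70 + 276 @ $5.00 + 300 @ $6.60 + 142 @ $2.20 = $4,188.10
Ending inventory: 355 @ $6.80 + 84 @ $2.20 = $2,598.80
Check: goods available $6,786.90 = COGS $4,188.10 + ending $2,598.80

84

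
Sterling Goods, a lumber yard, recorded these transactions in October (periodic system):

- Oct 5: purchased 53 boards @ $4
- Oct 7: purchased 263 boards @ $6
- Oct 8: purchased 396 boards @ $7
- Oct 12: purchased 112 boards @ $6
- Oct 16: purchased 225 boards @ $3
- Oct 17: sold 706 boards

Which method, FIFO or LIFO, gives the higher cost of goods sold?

FIFO

FIFO COGS: 53 @ $4 + 263 @ $6 + 390 @ $7 = $4,520
LIFO COGS: 225 @ $3 + 112 @ $6 + 369 @ $7 = $3,930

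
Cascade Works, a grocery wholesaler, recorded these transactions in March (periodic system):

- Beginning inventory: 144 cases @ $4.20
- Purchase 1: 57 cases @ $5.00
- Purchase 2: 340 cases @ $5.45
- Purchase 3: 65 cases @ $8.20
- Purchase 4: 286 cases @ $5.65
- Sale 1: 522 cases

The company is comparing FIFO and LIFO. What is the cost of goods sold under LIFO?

COGS = $3,080.85

FIFO COGS: 144 @ $4.20 + 57 @ $5.00 + 321 @ $5.45 = $2,639.25
LIFO COGS: 286 @ $5.65 + 65 @ $8.20 + 171 @ $5.45 = $3,080.85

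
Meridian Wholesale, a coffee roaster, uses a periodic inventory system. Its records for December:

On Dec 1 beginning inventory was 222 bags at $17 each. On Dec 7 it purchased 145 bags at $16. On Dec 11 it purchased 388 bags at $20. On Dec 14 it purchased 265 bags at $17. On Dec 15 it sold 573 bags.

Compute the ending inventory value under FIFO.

Dec 15, 573 sold [FIFO — oldest first]: 222 @ $17 + 145 @ $16 + 206 @ $20 = $10,214
Ending inventory: 182 @ $20 + 265 @ $17 = $8,145
Check: goods available $18,359 = COGS $10,214 + ending $8,145

Ending inventory = $8,145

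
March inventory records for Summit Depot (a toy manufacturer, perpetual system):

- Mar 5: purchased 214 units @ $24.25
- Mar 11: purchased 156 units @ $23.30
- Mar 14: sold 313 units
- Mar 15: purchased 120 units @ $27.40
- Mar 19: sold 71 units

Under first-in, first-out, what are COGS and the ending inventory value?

COGS = $9,207.90; ending inventory = $2,904.40

Mar 14, 313 sold [FIFO — oldest first]: 214 @ $24.25 + 99 @ $23.30 = $7,496.20
Mar 19, 71 sold [FIFO — oldest first]: 57 @ $23.30 + 14 @ $27.40 = $1,711.70
Total COGS = $7,496.20 + $1,711.70 = $9,207.90
Ending inventory: 106 @ $27.40 = $2,904.40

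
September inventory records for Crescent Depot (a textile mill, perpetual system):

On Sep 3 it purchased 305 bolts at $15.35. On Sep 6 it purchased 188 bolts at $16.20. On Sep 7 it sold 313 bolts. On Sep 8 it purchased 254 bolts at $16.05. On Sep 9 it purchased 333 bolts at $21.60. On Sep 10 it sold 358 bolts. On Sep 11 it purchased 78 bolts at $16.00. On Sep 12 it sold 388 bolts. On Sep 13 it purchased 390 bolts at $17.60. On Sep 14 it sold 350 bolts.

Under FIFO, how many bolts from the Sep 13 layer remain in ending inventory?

Sep 7, 313 sold [FIFO — oldest first]: 305 @ $15.35 + 8 @ $16.20 = $4,811.35
Sep 10, 358 sold [FIFO — oldest first]: 180 @ $16.20 + 178 @ $16.05 = $5,772.90
Sep 12, 388 sold [FIFO — oldest first]: 76 @ $16.05 + 312 @ $21.60 = $7,959.00
Sep 14, 350 sold [FIFO — oldest first]: 21 @ $21.60 + 78 @ $16.00 + 251 @ $17.60 = $6,119.20
Total COGS = $4,811.35 + $5,772.90 + $7,959.00 + $6,119.20 = $24,662.45
Ending inventory: 139 @ $17.60 = $2,446.40

139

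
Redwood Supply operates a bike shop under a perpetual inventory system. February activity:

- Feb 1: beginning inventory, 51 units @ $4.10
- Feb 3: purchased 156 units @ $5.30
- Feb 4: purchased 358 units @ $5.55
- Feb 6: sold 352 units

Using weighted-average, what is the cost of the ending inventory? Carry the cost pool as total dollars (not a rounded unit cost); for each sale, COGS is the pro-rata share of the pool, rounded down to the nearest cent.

After Feb 1: 51 on hand, pool $209.10 (≈ $4.1000 each)
After Feb 3: 207 on hand, pool $1,035.90 (≈ $5.0043 each)
After Feb 4: 565 on hand, pool $3,022.80 (≈ $5.3501 each)
Feb 6, sell 352: 352/565 × $3,022.80 → $1,883.23
Ending inventory (cost pool remaining) = $1,139.57

Ending inventory = $1,139.57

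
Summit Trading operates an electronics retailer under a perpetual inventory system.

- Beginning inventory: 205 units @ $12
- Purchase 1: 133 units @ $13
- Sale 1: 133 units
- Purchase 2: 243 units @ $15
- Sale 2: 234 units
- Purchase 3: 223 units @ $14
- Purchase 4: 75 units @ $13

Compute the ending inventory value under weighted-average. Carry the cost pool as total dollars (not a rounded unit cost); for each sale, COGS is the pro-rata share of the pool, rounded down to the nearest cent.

Ending inventory = $7,051.77

After Beginning: 205 on hand, pool $2,460.00 (≈ $12.0000 each)
After Purchase 1: 338 on hand, pool $4,189.00 (≈ $12.3935 each)
Sale 1, sell 133: 133/338 × $4,189.00 → $1,648.33
After Purchase 2: 448 on hand, pool $6,185.67 (≈ $13.8073 each)
Sale 2, sell 234: 234/448 × $6,185.67 → $3,230.90
After Purchase 3: 437 on hand, pool $6,076.77 (≈ $13.9057 each)
After Purchase 4: 512 on hand, pool $7,051.77 (≈ $13.7730 each)
Total COGS = $1,648.33 + $3,230.90 = $4,879.23
Ending inventory (cost pool remaining) = $7,051.77
Check: goods available $11,931.00 = COGS $4,879.23 + ending $7,051.77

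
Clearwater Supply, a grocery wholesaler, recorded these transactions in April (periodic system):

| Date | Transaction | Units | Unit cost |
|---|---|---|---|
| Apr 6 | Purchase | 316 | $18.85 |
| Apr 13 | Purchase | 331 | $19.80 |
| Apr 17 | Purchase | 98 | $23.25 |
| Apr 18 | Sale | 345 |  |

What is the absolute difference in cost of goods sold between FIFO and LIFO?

$638.30

FIFO COGS: 316 @ $18.85 + 29 @ $19.80 = $6,530.80
LIFO COGS: 98 @ $23.25 + 247 @ $19.80 = $7,169.10
Difference = |$6,530.80 − $7,169.10| = $638.30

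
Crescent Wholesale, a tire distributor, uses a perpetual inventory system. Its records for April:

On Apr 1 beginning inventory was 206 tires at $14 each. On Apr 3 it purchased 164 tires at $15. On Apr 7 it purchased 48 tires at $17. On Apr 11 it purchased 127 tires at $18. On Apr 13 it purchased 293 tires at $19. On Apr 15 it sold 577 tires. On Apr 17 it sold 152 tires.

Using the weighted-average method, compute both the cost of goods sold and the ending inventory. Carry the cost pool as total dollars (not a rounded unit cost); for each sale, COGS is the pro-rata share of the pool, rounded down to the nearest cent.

COGS = $12,190.30; ending inventory = $1,822.70

After Apr 1: 206 on hand, pool $2,884.00 (≈ $14.0000 each)
After Apr 3: 370 on hand, pool $5,344.00 (≈ $14.4432 each)
After Apr 7: 418 on hand, pool $6,160.00 (≈ $14.7368 each)
After Apr 11: 545 on hand, pool $8,446.00 (≈ $15.4972 each)
After Apr 13: 838 on hand, pool $14,013.00 (≈ $16.7220 each)
Apr 15, sell 577: 577/838 × $14,013.00 → $9,648.56
Apr 17, sell 152: 152/261 × $4,364.44 → $2,541.74
Total COGS = $9,648.56 + $2,541.74 = $12,190.30
Ending inventory (cost pool remaining) = $1,822.70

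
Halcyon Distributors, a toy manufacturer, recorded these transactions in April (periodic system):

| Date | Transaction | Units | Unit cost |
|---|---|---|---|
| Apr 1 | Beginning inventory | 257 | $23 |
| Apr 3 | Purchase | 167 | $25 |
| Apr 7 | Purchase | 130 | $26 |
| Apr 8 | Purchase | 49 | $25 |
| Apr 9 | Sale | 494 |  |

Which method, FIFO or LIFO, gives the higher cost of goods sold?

FIFO COGS: 257 @ $23 + 167 @ $25 + 70 @ $26 = $11,906
LIFO COGS: 49 @ $25 + 130 @ $26 + 167 @ $25 + 148 @ $23 = $12,184

LIFO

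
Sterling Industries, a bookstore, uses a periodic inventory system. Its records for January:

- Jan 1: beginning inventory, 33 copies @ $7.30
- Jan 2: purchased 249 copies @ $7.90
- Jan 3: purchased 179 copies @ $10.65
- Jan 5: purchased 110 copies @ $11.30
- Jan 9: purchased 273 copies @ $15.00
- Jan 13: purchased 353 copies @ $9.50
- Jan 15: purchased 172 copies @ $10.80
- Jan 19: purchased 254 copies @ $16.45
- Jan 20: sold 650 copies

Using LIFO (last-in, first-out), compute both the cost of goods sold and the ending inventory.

Jan 20, 650 sold [LIFO — newest first]: 254 @ $16.45 + 172 @ $10.80 + 224 @ $9.50 = $8,163.90
Ending inventory: 33 @ $7.30 + 249 @ $7.90 + 179 @ $10.65 + 110 @ $11.30 + 273 @ $15.00 + 129 @ $9.50 = $10,677.85
Check: goods available $18,841.75 = COGS $8,163.90 + ending $10,677.85

COGS = $8,163.90; ending inventory = $10,677.85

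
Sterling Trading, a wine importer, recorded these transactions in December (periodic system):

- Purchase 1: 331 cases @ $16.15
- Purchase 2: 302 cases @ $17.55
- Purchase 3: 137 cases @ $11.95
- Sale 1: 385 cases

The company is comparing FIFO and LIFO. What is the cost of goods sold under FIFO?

FIFO COGS: 331 @ $16.15 + 54 @ $17.55 = $6,293.35
LIFO COGS: 137 @ $11.95 + 248 @ $17.55 = $5,989.55

COGS = $6,293.35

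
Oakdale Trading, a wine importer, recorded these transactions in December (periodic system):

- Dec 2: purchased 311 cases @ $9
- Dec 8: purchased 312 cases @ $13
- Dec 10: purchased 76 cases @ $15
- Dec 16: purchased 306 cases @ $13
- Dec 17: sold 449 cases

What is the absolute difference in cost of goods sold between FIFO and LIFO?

$1,396

FIFO COGS: 311 @ $9 + 138 @ $13 = $4,593
LIFO COGS: 306 @ $13 + 76 @ $15 + 67 @ $13 = $5,989
Difference = |$4,593 − $5,989| = $1,396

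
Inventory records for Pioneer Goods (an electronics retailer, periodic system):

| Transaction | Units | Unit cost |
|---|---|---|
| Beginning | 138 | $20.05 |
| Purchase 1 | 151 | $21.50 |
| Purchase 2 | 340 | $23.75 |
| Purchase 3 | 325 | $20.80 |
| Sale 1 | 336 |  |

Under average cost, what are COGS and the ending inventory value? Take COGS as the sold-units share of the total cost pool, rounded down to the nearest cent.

COGS = $7,342.83; ending inventory = $13,505.57

Sale 1, sell 336: 336/954 × $20,848.40 → $7,342.83
Ending inventory (cost pool remaining) = $13,505.57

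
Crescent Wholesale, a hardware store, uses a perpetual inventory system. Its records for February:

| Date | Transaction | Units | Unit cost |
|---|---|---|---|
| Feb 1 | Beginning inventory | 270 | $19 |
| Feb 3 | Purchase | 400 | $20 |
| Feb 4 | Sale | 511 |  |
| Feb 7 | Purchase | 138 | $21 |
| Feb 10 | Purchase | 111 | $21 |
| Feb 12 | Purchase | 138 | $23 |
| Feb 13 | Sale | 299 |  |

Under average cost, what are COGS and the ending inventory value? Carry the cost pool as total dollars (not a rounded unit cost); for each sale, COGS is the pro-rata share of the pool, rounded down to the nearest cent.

COGS = $16,322.05; ending inventory = $5,210.95

After Feb 1: 270 on hand, pool $5,130.00 (≈ $19.0000 each)
After Feb 3: 670 on hand, pool $13,130.00 (≈ $19.5970 each)
Feb 4, sell 511: 511/670 × $13,130.00 → $10,014.07
After Feb 7: 297 on hand, pool $6,013.93 (≈ $20.2489 each)
After Feb 10: 408 on hand, pool $8,344.93 (≈ $20.4533 each)
After Feb 12: 546 on hand, pool $11,518.93 (≈ $21.0969 each)
Feb 13, sell 299: 299/546 × $11,518.93 → $6,307.98
Total COGS = $10,014.07 + $6,307.98 = $16,322.05
Ending inventory (cost pool remaining) = $5,210.95
Check: goods available $21,533.00 = COGS $16,322.05 + ending $5,210.95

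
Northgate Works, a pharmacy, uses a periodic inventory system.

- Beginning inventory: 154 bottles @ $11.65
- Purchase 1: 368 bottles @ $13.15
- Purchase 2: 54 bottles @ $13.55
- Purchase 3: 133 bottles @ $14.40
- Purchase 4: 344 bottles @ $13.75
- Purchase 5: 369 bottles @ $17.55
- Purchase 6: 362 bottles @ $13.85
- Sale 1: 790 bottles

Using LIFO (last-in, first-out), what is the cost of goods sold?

COGS = $12,300.90

Sale 1 (790) [LIFO — newest first]: 362 @ $13.85 + 369 @ $17.55 + 59 @ $13.75 = $12,300.90
Ending inventory: 154 @ $11.65 + 368 @ $13.15 + 54 @ $13.55 + 133 @ $14.40 + 285 @ $13.75 = $13,198.95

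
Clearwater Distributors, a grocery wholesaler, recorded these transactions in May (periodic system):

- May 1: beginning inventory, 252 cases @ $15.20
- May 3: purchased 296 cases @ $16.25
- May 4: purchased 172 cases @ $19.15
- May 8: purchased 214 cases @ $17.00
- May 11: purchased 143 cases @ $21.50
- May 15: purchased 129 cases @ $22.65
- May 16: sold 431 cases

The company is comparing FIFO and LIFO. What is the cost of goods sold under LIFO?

FIFO COGS: 252 @ $15.20 + 179 @ $16.25 = $6,739.15
LIFO COGS: 129 @ $22.65 + 143 @ $21.50 + 159 @ $17.00 = $8,699.35

COGS = $8,699.35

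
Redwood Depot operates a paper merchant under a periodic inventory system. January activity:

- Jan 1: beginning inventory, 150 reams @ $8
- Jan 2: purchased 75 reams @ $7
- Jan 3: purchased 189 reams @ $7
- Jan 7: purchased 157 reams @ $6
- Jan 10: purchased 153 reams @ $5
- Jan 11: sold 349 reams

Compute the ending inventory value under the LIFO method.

Ending inventory = $2,775

Jan 11, 349 sold [LIFO — newest first]: 153 @ $5 + 157 @ $6 + 39 @ $7 = $1,980
Ending inventory: 150 @ $8 + 75 @ $7 + 150 @ $7 = $2,775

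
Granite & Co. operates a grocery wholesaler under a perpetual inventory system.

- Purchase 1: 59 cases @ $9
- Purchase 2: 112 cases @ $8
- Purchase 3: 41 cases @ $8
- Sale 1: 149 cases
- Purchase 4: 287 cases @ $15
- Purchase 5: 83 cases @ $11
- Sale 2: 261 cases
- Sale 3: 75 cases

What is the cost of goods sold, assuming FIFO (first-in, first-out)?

Sale 1 (149) [FIFO — oldest first]: 59 @ $9 + 90 @ $8 = $1,251
Sale 2 (261) [FIFO — oldest first]: 22 @ $8 + 41 @ $8 + 198 @ $15 = $3,474
Sale 3 (75) [FIFO — oldest first]: 75 @ $15 = $1,125
Total COGS = $1,251 + $3,474 + $1,125 = $5,850
Ending inventory: 14 @ $15 + 83 @ $11 = $1,123
Check: goods available $6,973 = COGS $5,850 + ending $1,123

COGS = $5,850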